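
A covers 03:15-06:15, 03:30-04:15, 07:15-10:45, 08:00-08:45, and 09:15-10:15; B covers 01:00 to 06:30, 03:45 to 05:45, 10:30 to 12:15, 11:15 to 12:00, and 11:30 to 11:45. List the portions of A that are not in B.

07:15–10:30

Merge the first list: 03:15–06:15, 07:15–10:45.
Merge the second list: 01:00–06:30, 10:30–12:15.
03:15–06:15 lies entirely inside B → drops out.
07:15–10:45 with B removed leaves 07:15–10:30.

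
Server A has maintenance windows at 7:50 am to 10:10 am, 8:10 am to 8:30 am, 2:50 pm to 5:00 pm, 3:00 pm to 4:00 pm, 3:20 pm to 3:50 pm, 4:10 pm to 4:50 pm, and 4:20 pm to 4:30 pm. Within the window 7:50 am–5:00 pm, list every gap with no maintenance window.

After merging, the occupied span is 7:50 am-10:10 am, 2:50 pm-5:00 pm.
Gaps within 7:50 am-5:00 pm: 10:10 am-2:50 pm.

10:10 am-2:50 pm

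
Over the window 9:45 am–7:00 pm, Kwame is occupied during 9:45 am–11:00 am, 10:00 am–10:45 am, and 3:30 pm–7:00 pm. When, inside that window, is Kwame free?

11:00 am-3:30 pm

Covered (merged): 9:45 am-11:00 am, 3:30 pm-7:00 pm.
Gaps within 9:45 am-7:00 pm: 11:00 am-3:30 pm.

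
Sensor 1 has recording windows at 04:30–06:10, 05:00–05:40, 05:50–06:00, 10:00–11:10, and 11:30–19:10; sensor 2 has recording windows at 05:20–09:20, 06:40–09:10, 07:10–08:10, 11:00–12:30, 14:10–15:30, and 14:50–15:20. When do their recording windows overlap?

05:20–06:10, 11:00–11:10, 11:30–12:30, 14:10–15:30

First set merges to 04:30–06:10, 10:00–11:10, 11:30–19:10.
Second set merges to 05:20–09:20, 11:00–12:30, 14:10–15:30.
04:30–06:10 meets the second set on 05:20–06:10.
10:00–11:10 meets the second set on 11:00–11:10.
11:30–19:10 meets the second set on 11:30–12:30, 14:10–15:30.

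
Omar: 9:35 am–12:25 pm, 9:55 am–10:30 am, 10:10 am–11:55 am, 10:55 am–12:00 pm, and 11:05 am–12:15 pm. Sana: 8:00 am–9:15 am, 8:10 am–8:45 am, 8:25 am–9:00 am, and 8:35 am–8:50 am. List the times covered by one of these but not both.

First set merges to 9:35 am–12:25 pm.
Second set merges to 8:00 am–9:15 am.
A \ B = 9:35 am–12:25 pm.
B \ A = 8:00 am–9:15 am.
Union of the two gives the symmetric difference.

8:00 am–9:15 am, 9:35 am–12:25 pm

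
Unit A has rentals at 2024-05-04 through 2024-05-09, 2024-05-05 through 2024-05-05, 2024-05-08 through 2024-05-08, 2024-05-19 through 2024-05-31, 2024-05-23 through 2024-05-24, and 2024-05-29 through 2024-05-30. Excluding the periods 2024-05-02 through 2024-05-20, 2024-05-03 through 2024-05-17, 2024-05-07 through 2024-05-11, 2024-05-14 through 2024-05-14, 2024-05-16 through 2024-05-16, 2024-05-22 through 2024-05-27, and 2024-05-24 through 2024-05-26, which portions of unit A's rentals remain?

2024-05-21 through 2024-05-21, 2024-05-28 through 2024-05-31

A, merged: 2024-05-04 through 2024-05-09, 2024-05-19 through 2024-05-31.
B, merged: 2024-05-02 through 2024-05-20, 2024-05-22 through 2024-05-27.
2024-05-04 through 2024-05-09: fully covered by B → removed.
2024-05-19 through 2024-05-31 minus B → 2024-05-21 through 2024-05-21, 2024-05-28 through 2024-05-31.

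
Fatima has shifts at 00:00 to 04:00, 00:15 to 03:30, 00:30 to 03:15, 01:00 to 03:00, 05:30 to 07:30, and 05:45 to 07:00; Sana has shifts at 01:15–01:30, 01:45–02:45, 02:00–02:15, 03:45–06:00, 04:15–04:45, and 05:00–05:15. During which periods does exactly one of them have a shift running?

A, merged: 00:00-04:00, 05:30-07:30.
B, merged: 01:15-01:30, 01:45-02:45, 03:45-06:00.
A \ B = 00:00-01:15, 01:30-01:45, 02:45-03:45, 06:00-07:30.
B \ A = 04:00-05:30.
Union of the two gives the symmetric difference.

00:00-01:15, 01:30-01:45, 02:45-03:45, 04:00-05:30, 06:00-07:30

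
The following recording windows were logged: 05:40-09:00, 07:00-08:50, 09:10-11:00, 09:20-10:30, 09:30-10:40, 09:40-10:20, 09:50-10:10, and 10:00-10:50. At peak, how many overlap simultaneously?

Walk the sorted start/end points keeping a running depth.
The depth first hits 6 at 10:00.

6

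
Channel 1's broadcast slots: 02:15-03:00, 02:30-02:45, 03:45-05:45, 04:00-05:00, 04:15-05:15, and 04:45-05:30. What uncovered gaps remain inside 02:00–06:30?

02:00-02:15, 03:00-03:45, 05:45-06:30

The merged coverage is 02:15-03:00, 03:45-05:45.
Gaps within 02:00-06:30: 02:00-02:15, 03:00-03:45, 05:45-06:30.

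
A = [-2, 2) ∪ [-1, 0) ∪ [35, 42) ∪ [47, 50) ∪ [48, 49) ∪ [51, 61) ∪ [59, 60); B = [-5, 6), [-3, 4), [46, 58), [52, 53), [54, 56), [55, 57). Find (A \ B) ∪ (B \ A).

Merge the first list: [-2, 2), [35, 42), [47, 50), [51, 61).
Merge the second list: [-5, 6), [46, 58).
A but not B: [35, 42), [58, 61).
B but not A: [-5, -2), [2, 6), [46, 47), [50, 51).
Combining gives A △ B.

[-5, -2) ∪ [2, 6) ∪ [35, 42) ∪ [46, 47) ∪ [50, 51) ∪ [58, 61)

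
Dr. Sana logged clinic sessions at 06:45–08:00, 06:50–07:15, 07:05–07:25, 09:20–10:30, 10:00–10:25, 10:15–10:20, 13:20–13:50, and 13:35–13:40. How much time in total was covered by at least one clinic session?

2 h 55 min

Merged: 06:45–08:00, 09:20–10:30, 13:20–13:50.
Lengths: 1 h 15 min + 1 h 10 min + 30 min = 2 h 55 min.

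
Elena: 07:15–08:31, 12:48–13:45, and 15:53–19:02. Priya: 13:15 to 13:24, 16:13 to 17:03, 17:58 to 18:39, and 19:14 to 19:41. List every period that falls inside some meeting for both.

07:15–08:31: no overlap with the second set.
12:48–13:45 meets the second set on 13:15–13:24.
15:53–19:02 meets the second set on 16:13–17:03, 17:58–18:39.

13:15–13:24, 16:13–17:03, 17:58–18:39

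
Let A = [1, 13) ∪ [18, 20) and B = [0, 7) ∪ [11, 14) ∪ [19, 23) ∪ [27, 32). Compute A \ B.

[7, 11) ∪ [18, 19)

[1, 13) with B removed leaves [7, 11).
[18, 20) with B removed leaves [18, 19).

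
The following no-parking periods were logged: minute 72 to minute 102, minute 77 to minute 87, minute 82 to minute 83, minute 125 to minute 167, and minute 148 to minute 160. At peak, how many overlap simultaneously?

3

Walk the sorted start/end points keeping a running depth.
The depth first hits 3 at minute 82.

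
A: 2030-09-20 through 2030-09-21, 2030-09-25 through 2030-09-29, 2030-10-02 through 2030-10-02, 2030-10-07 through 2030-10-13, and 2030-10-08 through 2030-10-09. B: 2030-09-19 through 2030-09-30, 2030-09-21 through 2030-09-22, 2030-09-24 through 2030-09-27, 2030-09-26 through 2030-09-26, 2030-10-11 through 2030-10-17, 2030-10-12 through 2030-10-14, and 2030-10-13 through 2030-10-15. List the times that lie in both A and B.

Merge the first list: 2030-09-20 through 2030-09-21, 2030-09-25 through 2030-09-29, 2030-10-02 through 2030-10-02, 2030-10-07 through 2030-10-13.
Merge the second list: 2030-09-19 through 2030-09-30, 2030-10-11 through 2030-10-17.
2030-09-20 through 2030-09-21 overlaps B on 2030-09-20 through 2030-09-21.
2030-09-25 through 2030-09-29 overlaps B on 2030-09-25 through 2030-09-29.
2030-10-02 through 2030-10-02 falls entirely outside B.
2030-10-07 through 2030-10-13 overlaps B on 2030-10-11 through 2030-10-13.

2030-09-20 through 2030-09-21, 2030-09-25 through 2030-09-29, 2030-10-11 through 2030-10-13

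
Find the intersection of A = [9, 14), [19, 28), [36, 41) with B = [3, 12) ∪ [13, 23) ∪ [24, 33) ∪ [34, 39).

[9, 12) ∪ [13, 14) ∪ [19, 23) ∪ [24, 28) ∪ [36, 39)

[9, 14) ∩ B → [9, 12), [13, 14).
[19, 28) ∩ B → [19, 23), [24, 28).
[36, 41) ∩ B → [36, 39).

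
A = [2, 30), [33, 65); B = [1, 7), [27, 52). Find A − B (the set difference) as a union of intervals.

[7, 27) ∪ [52, 65)

[2, 30) minus B → [7, 27).
[33, 65) minus B → [52, 65).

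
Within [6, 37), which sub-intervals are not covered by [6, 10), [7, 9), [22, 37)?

The merged coverage is [6, 10), [22, 37).
Uncovered inside [6, 37): [10, 22).

[10, 22)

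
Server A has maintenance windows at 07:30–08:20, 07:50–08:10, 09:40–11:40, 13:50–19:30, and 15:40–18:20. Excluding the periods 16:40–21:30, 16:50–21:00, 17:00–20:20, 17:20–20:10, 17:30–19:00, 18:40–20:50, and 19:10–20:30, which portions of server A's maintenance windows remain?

07:30–08:20, 09:40–11:40, 13:50–16:40

A, merged: 07:30–08:20, 09:40–11:40, 13:50–19:30.
B, merged: 16:40–21:30.
07:30–08:20: nothing removed.
09:40–11:40: nothing removed.
13:50–19:30 \ B = 13:50–16:40.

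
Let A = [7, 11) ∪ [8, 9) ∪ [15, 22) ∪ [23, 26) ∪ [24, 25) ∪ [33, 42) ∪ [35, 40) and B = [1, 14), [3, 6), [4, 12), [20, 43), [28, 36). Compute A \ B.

[15, 20)

First set merges to [7, 11), [15, 22), [23, 26), [33, 42).
Second set merges to [1, 14), [20, 43).
[7, 11): fully covered by B → removed.
[15, 22) minus B → [15, 20).
[23, 26): fully covered by B → removed.
[33, 42): fully covered by B → removed.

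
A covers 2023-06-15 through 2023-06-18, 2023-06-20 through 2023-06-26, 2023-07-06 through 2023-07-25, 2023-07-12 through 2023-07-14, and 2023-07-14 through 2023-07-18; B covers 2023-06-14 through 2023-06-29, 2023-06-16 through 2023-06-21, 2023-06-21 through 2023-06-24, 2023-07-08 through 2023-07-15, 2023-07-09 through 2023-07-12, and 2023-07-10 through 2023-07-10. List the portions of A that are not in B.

2023-07-06 through 2023-07-07, 2023-07-16 through 2023-07-25

Merge the first list: 2023-06-15 through 2023-06-18, 2023-06-20 through 2023-06-26, 2023-07-06 through 2023-07-25.
Merge the second list: 2023-06-14 through 2023-06-29, 2023-07-08 through 2023-07-15.
2023-06-15 through 2023-06-18: entirely removed.
2023-06-20 through 2023-06-26: entirely removed.
2023-07-06 through 2023-07-25 \ B = 2023-07-06 through 2023-07-07, 2023-07-16 through 2023-07-25.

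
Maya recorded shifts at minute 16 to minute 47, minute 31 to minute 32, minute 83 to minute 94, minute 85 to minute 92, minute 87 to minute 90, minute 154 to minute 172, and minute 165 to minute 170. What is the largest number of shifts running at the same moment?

Sweep endpoints in order; track running count of active intervals.
Peak of 3 reached at minute 87.

3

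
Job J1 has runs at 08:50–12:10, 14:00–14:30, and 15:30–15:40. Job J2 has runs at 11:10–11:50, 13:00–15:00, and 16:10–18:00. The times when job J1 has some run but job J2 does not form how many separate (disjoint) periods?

3

A \ B = 08:50–11:10, 11:50–12:10, 15:30–15:40.
That is 3 disjoint pieces.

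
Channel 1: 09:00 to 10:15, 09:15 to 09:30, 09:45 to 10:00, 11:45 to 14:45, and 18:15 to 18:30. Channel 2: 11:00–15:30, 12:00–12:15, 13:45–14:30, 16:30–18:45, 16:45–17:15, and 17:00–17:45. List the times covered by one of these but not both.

09:00-10:15, 11:00-11:45, 14:45-15:30, 16:30-18:15, 18:30-18:45

Merge the first list: 09:00-10:15, 11:45-14:45, 18:15-18:30.
Merge the second list: 11:00-15:30, 16:30-18:45.
Only in the first: 09:00-10:15.
Only in the second: 11:00-11:45, 14:45-15:30, 16:30-18:15, 18:30-18:45.
Together these are the periods covered by exactly one.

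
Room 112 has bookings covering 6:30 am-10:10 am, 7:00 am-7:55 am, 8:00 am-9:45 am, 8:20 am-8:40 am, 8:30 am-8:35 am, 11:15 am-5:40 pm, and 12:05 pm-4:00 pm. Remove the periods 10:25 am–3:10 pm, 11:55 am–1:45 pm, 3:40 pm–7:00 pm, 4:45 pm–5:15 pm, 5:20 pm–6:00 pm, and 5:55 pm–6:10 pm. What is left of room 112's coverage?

6:30 am–10:10 am, 3:10 pm–3:40 pm

A, merged: 6:30 am–10:10 am, 11:15 am–5:40 pm.
B, merged: 10:25 am–3:10 pm, 3:40 pm–7:00 pm.
6:30 am–10:10 am: nothing removed.
11:15 am–5:40 pm \ B = 3:10 pm–3:40 pm.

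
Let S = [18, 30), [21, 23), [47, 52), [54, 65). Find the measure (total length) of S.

Merged: [18, 30), [47, 52), [54, 65).
Lengths: 12 + 5 + 11 = 28.

28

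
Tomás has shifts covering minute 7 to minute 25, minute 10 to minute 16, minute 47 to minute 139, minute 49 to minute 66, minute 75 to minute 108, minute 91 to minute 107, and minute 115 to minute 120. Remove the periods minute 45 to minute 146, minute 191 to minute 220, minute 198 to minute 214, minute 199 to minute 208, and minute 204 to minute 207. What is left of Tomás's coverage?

First set merges to minute 7 to minute 25, minute 47 to minute 139.
Second set merges to minute 45 to minute 146, minute 191 to minute 220.
minute 7 to minute 25 is untouched.
minute 47 to minute 139 lies entirely inside B → drops out.

minute 7 to minute 25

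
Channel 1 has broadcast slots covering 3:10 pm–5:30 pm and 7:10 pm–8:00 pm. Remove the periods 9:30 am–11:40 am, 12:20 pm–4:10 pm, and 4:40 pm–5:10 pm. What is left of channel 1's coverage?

3:10 pm–5:30 pm with B removed leaves 4:10 pm–4:40 pm, 5:10 pm–5:30 pm.
7:10 pm–8:00 pm is untouched.

4:10 pm–4:40 pm, 5:10 pm–5:30 pm, 7:10 pm–8:00 pm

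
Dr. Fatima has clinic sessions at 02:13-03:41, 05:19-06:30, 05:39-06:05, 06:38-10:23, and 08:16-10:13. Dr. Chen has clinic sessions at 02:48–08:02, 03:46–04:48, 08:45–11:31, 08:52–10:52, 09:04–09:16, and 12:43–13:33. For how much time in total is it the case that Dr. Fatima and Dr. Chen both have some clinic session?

First set merges to 02:13–03:41, 05:19–06:30, 06:38–10:23.
Second set merges to 02:48–08:02, 08:45–11:31, 12:43–13:33.
A ∩ B = 02:48–03:41, 05:19–06:30, 06:38–08:02, 08:45–10:23.
Total: 53 min + 1 h 11 min + 1 h 24 min + 1 h 38 min = 5 h 6 min.

5 h 6 min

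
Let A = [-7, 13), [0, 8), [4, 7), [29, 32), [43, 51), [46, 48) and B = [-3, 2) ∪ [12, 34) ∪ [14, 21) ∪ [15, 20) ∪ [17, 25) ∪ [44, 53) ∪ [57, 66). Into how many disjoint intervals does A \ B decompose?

3

First set merges to [-7, 13), [29, 32), [43, 51).
Second set merges to [-3, 2), [12, 34), [44, 53), [57, 66).
A \ B = [-7, -3), [2, 12), [43, 44).
That is 3 disjoint pieces.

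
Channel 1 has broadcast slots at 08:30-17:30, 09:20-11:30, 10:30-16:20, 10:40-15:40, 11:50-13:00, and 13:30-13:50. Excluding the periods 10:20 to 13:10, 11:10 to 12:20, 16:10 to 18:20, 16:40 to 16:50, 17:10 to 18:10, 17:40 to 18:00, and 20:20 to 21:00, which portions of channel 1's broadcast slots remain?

08:30–10:20, 13:10–16:10

A, merged: 08:30–17:30.
B, merged: 10:20–13:10, 16:10–18:20, 20:20–21:00.
08:30–17:30 with B removed leaves 08:30–10:20, 13:10–16:10.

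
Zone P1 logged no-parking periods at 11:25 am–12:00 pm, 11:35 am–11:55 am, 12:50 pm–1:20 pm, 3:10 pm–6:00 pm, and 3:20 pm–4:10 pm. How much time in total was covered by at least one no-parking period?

Merged: 11:25 am-12:00 pm, 12:50 pm-1:20 pm, 3:10 pm-6:00 pm.
Lengths: 35 min + 30 min + 2 h 50 min = 3 h 55 min.

3 h 55 min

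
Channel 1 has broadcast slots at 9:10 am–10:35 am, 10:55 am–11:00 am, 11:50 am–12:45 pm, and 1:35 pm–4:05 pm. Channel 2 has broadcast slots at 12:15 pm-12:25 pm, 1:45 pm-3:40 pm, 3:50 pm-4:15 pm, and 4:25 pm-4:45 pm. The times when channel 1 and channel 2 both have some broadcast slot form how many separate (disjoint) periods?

3

A ∩ B = 12:15 pm–12:25 pm, 1:45 pm–3:40 pm, 3:50 pm–4:05 pm.
That is 3 disjoint pieces.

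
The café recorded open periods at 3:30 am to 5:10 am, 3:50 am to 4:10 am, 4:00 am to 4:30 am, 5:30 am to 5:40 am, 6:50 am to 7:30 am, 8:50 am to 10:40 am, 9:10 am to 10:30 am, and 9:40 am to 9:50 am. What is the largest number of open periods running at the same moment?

Walk the sorted start/end points keeping a running depth.
The depth first hits 3 at 4:00 am.

3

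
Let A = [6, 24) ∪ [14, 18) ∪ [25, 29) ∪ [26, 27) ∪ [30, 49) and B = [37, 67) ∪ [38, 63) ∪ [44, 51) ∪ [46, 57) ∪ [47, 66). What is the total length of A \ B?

First set merges to [6, 24), [25, 29), [30, 49).
Second set merges to [37, 67).
A \ B = [6, 24), [25, 29), [30, 37).
Total: 18 + 4 + 7 = 29.

29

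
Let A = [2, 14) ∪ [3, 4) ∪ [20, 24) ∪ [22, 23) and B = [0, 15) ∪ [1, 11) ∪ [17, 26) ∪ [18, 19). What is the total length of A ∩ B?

16

First set merges to [2, 14), [20, 24).
Second set merges to [0, 15), [17, 26).
A ∩ B = [2, 14), [20, 24).
Total: 12 + 4 = 16.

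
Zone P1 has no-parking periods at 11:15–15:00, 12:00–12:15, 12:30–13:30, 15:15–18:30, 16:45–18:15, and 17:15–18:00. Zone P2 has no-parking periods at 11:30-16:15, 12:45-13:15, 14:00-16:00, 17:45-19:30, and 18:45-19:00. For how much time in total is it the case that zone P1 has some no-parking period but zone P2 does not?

1 h 45 min

A, merged: 11:15-15:00, 15:15-18:30.
B, merged: 11:30-16:15, 17:45-19:30.
A \ B = 11:15-11:30, 16:15-17:45.
Total: 15 min + 1 h 30 min = 1 h 45 min.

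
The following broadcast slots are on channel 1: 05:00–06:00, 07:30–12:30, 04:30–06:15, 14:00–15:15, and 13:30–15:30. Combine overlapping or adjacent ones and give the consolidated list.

Sort by start: 04:30–06:15, 05:00–06:00, 07:30–12:30, 13:30–15:30, 14:00–15:15.
05:00–06:00 overlaps/touches 04:30–06:15 → extend to 04:30–06:15.
07:30–12:30 is disjoint → start new block.
13:30–15:30 is disjoint → start new block.
14:00–15:15 overlaps/touches 13:30–15:30 → extend to 13:30–15:30.

04:30–06:15, 07:30–12:30, 13:30–15:30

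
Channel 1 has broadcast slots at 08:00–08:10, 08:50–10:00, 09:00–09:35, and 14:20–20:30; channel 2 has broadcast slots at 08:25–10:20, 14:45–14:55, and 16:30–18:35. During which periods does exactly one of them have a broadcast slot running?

Merge the first list: 08:00–08:10, 08:50–10:00, 14:20–20:30.
Only in the first: 08:00–08:10, 14:20–14:45, 14:55–16:30, 18:35–20:30.
Only in the second: 08:25–08:50, 10:00–10:20.
Together these are the periods covered by exactly one.

08:00–08:10, 08:25–08:50, 10:00–10:20, 14:20–14:45, 14:55–16:30, 18:35–20:30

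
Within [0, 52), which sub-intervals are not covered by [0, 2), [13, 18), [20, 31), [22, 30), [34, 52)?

Covered (merged): [0, 2), [13, 18), [20, 31), [34, 52).
Complement within [0, 52): [2, 13), [18, 20), [31, 34).

[2, 13) ∪ [18, 20) ∪ [31, 34)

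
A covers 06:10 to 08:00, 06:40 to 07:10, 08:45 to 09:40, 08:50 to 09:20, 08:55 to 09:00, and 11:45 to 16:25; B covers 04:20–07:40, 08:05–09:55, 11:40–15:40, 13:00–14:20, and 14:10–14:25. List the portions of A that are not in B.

First set merges to 06:10–08:00, 08:45–09:40, 11:45–16:25.
Second set merges to 04:20–07:40, 08:05–09:55, 11:40–15:40.
06:10–08:00 with B removed leaves 07:40–08:00.
08:45–09:40 lies entirely inside B → drops out.
11:45–16:25 with B removed leaves 15:40–16:25.

07:40–08:00, 15:40–16:25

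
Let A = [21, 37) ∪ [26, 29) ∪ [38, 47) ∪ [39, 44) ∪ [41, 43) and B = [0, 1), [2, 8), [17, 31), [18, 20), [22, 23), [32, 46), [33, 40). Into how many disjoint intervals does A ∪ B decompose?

A, merged: [21, 37), [38, 47).
B, merged: [0, 1), [2, 8), [17, 31), [32, 46).
A ∪ B = [0, 1), [2, 8), [17, 47).
That is 3 disjoint pieces.

3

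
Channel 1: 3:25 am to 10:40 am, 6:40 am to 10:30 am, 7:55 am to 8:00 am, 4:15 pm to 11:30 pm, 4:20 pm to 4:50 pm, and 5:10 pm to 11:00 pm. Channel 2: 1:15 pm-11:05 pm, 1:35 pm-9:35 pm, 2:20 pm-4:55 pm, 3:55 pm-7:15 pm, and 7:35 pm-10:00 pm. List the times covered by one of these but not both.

Merge the first list: 3:25 am–10:40 am, 4:15 pm–11:30 pm.
Merge the second list: 1:15 pm–11:05 pm.
Only in the first: 3:25 am–10:40 am, 11:05 pm–11:30 pm.
Only in the second: 1:15 pm–4:15 pm.
Together these are the periods covered by exactly one.

3:25 am–10:40 am, 1:15 pm–4:15 pm, 11:05 pm–11:30 pm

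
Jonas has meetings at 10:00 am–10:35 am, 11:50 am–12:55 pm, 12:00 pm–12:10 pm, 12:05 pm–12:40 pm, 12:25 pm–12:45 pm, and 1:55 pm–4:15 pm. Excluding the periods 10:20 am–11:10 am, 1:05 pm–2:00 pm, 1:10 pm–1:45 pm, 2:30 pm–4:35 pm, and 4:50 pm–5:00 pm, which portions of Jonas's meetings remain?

10:00 am–10:20 am, 11:50 am–12:55 pm, 2:00 pm–2:30 pm

First set merges to 10:00 am–10:35 am, 11:50 am–12:55 pm, 1:55 pm–4:15 pm.
Second set merges to 10:20 am–11:10 am, 1:05 pm–2:00 pm, 2:30 pm–4:35 pm, 4:50 pm–5:00 pm.
10:00 am–10:35 am minus B → 10:00 am–10:20 am.
11:50 am–12:55 pm: no B overlap → unchanged.
1:55 pm–4:15 pm minus B → 2:00 pm–2:30 pm.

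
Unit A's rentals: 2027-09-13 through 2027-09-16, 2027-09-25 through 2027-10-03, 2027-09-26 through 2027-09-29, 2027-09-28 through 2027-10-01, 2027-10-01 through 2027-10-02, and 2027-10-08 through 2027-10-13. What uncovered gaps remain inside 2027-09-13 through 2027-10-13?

After merging, the occupied span is 2027-09-13 through 2027-09-16, 2027-09-25 through 2027-10-03, 2027-10-08 through 2027-10-13.
Gaps within 2027-09-13 through 2027-10-13: 2027-09-17 through 2027-09-24, 2027-10-04 through 2027-10-07.

2027-09-17 through 2027-09-24, 2027-10-04 through 2027-10-07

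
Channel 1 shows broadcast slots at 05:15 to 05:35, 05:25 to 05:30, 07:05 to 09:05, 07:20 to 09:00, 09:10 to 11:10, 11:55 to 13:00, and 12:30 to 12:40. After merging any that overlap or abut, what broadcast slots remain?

05:15-05:35, 07:05-09:05, 09:10-11:10, 11:55-13:00

05:25-05:30 overlaps/touches 05:15-05:35 → extend to 05:15-05:35.
07:05-09:05 is disjoint → start new block.
07:20-09:00 overlaps/touches 07:05-09:05 → extend to 07:05-09:05.
09:10-11:10 is disjoint → start new block.
11:55-13:00 is disjoint → start new block.
12:30-12:40 overlaps/touches 11:55-13:00 → extend to 11:55-13:00.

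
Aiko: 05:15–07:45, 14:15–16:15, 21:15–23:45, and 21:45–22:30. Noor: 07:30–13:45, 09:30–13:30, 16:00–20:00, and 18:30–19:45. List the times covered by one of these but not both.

05:15–07:30, 07:45–13:45, 14:15–16:00, 16:15–20:00, 21:15–23:45

A, merged: 05:15–07:45, 14:15–16:15, 21:15–23:45.
B, merged: 07:30–13:45, 16:00–20:00.
A \ B = 05:15–07:30, 14:15–16:00, 21:15–23:45.
B \ A = 07:45–13:45, 16:15–20:00.
Union of the two gives the symmetric difference.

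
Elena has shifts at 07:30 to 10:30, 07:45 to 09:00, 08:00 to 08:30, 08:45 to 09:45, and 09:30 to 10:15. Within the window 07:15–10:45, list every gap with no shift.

The merged coverage is 07:30–10:30.
Complement within 07:15–10:45: 07:15–07:30, 10:30–10:45.

07:15–07:30, 10:30–10:45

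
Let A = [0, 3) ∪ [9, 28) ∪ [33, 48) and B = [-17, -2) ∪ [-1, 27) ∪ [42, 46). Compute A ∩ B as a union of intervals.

[0, 3) ∪ [9, 27) ∪ [42, 46)

[0, 3) overlaps B on [0, 3).
[9, 28) overlaps B on [9, 27).
[33, 48) overlaps B on [42, 46).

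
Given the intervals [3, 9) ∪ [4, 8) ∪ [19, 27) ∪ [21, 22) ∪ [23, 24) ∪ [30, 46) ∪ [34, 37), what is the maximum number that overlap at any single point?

At 4, 2 of the intervals are simultaneously active.
No point has more.

2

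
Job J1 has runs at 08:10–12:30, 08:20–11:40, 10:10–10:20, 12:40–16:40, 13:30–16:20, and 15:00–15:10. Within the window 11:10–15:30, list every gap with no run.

12:30-12:40

After merging, the occupied span is 08:10-12:30, 12:40-16:40.
Complement within 11:10-15:30: 12:30-12:40.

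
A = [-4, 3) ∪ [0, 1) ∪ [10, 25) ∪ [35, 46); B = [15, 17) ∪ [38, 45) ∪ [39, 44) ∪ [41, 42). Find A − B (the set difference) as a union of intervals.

[-4, 3) ∪ [10, 15) ∪ [17, 25) ∪ [35, 38) ∪ [45, 46)

First set merges to [-4, 3), [10, 25), [35, 46).
Second set merges to [15, 17), [38, 45).
[-4, 3) is untouched.
[10, 25) with B removed leaves [10, 15), [17, 25).
[35, 46) with B removed leaves [35, 38), [45, 46).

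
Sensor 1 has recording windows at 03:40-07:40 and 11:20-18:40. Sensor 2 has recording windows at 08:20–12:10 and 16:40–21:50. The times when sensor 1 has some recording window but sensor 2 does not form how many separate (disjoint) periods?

A \ B = 03:40-07:40, 12:10-16:40.
That is 2 disjoint pieces.

2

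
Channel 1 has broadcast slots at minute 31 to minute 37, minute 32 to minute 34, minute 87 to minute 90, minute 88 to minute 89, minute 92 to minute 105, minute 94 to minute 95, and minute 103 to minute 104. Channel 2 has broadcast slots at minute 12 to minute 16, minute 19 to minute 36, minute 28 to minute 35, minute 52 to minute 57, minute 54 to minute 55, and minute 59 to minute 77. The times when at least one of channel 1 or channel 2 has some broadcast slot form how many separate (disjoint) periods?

6

Merge the first list: minute 31 to minute 37, minute 87 to minute 90, minute 92 to minute 105.
Merge the second list: minute 12 to minute 16, minute 19 to minute 36, minute 52 to minute 57, minute 59 to minute 77.
A ∪ B = minute 12 to minute 16, minute 19 to minute 37, minute 52 to minute 57, minute 59 to minute 77, minute 87 to minute 90, minute 92 to minute 105.
That is 6 disjoint pieces.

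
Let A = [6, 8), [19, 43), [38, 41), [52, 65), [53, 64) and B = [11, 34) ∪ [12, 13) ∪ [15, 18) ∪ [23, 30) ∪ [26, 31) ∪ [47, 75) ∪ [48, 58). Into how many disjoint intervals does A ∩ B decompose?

2

First set merges to [6, 8), [19, 43), [52, 65).
Second set merges to [11, 34), [47, 75).
A ∩ B = [19, 34), [52, 65).
That is 2 disjoint pieces.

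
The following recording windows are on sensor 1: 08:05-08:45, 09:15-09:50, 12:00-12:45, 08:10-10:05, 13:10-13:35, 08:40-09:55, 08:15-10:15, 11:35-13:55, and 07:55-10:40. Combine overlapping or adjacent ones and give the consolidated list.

07:55-10:40, 11:35-13:55

Sort by start: 07:55-10:40, 08:05-08:45, 08:10-10:05, 08:15-10:15, 08:40-09:55, 09:15-09:50, 11:35-13:55, 12:00-12:45, 13:10-13:35.
08:05-08:45 overlaps/touches 07:55-10:40 → extend to 07:55-10:40.
08:10-10:05 overlaps/touches 07:55-10:40 → extend to 07:55-10:40.
08:15-10:15 overlaps/touches 07:55-10:40 → extend to 07:55-10:40.
08:40-09:55 overlaps/touches 07:55-10:40 → extend to 07:55-10:40.
09:15-09:50 overlaps/touches 07:55-10:40 → extend to 07:55-10:40.
11:35-13:55 is disjoint → start new block.
12:00-12:45 overlaps/touches 11:35-13:55 → extend to 11:35-13:55.
13:10-13:35 overlaps/touches 11:35-13:55 → extend to 11:35-13:55.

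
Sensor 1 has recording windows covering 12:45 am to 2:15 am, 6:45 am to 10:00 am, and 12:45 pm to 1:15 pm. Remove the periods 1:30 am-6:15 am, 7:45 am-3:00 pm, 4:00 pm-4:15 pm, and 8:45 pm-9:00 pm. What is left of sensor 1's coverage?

12:45 am–2:15 am with B removed leaves 12:45 am–1:30 am.
6:45 am–10:00 am with B removed leaves 6:45 am–7:45 am.
12:45 pm–1:15 pm lies entirely inside B → drops out.

12:45 am–1:30 am, 6:45 am–7:45 am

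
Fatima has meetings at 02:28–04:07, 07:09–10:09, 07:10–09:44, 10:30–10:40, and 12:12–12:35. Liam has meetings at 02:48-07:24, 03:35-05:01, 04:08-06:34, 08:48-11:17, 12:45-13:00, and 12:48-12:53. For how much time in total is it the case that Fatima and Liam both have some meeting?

First set merges to 02:28–04:07, 07:09–10:09, 10:30–10:40, 12:12–12:35.
Second set merges to 02:48–07:24, 08:48–11:17, 12:45–13:00.
A ∩ B = 02:48–04:07, 07:09–07:24, 08:48–10:09, 10:30–10:40.
Total: 1 h 19 min + 15 min + 1 h 21 min + 10 min = 3 h 5 min.

3 h 5 min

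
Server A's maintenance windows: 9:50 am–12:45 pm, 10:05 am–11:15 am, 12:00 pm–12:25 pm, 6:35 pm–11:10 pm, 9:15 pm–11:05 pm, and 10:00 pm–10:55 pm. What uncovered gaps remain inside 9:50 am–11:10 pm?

The merged coverage is 9:50 am–12:45 pm, 6:35 pm–11:10 pm.
Gaps within 9:50 am–11:10 pm: 12:45 pm–6:35 pm.

12:45 pm–6:35 pm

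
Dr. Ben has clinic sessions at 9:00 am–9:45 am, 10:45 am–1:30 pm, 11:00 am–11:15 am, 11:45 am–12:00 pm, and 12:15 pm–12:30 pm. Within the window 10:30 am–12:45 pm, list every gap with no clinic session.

The merged coverage is 9:00 am–9:45 am, 10:45 am–1:30 pm.
Gaps within 10:30 am–12:45 pm: 10:30 am–10:45 am.

10:30 am–10:45 am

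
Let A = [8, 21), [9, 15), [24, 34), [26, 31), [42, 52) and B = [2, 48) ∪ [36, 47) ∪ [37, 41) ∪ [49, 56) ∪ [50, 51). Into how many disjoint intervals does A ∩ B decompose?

A, merged: [8, 21), [24, 34), [42, 52).
B, merged: [2, 48), [49, 56).
A ∩ B = [8, 21), [24, 34), [42, 48), [49, 52).
That is 4 disjoint pieces.

4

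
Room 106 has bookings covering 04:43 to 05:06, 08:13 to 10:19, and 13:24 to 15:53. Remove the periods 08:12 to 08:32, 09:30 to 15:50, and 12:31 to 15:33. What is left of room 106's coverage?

B, merged: 08:12–08:32, 09:30–15:50.
04:43–05:06 is untouched.
08:13–10:19 with B removed leaves 08:32–09:30.
13:24–15:53 with B removed leaves 15:50–15:53.

04:43–05:06, 08:32–09:30, 15:50–15:53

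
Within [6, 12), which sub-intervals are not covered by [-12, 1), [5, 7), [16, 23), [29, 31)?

[7, 12)

After merging, the occupied span is [-12, 1), [5, 7), [16, 23), [29, 31).
Uncovered inside [6, 12): [7, 12).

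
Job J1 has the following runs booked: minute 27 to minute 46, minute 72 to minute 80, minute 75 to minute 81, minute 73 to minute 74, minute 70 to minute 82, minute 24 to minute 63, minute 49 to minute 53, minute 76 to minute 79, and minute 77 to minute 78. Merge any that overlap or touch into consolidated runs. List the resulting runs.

Sort by start: minute 24 to minute 63, minute 27 to minute 46, minute 49 to minute 53, minute 70 to minute 82, minute 72 to minute 80, minute 73 to minute 74, minute 75 to minute 81, minute 76 to minute 79, minute 77 to minute 78.
minute 27 to minute 46 overlaps/touches minute 24 to minute 63 → extend to minute 24 to minute 63.
minute 49 to minute 53 overlaps/touches minute 24 to minute 63 → extend to minute 24 to minute 63.
minute 70 to minute 82 is disjoint → start new block.
minute 72 to minute 80 overlaps/touches minute 70 to minute 82 → extend to minute 70 to minute 82.
minute 73 to minute 74 overlaps/touches minute 70 to minute 82 → extend to minute 70 to minute 82.
minute 75 to minute 81 overlaps/touches minute 70 to minute 82 → extend to minute 70 to minute 82.
minute 76 to minute 79 overlaps/touches minute 70 to minute 82 → extend to minute 70 to minute 82.
minute 77 to minute 78 overlaps/touches minute 70 to minute 82 → extend to minute 70 to minute 82.

minute 24 to minute 63, minute 70 to minute 82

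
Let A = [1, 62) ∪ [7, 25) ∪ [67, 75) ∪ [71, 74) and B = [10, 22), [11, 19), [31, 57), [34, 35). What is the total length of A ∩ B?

38

First set merges to [1, 62), [67, 75).
Second set merges to [10, 22), [31, 57).
A ∩ B = [10, 22), [31, 57).
Total: 12 + 26 = 38.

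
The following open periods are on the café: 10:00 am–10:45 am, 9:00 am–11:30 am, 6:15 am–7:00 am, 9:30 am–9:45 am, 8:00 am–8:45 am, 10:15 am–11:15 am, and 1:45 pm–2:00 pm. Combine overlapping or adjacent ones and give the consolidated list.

Sort by start: 6:15 am–7:00 am, 8:00 am–8:45 am, 9:00 am–11:30 am, 9:30 am–9:45 am, 10:00 am–10:45 am, 10:15 am–11:15 am, 1:45 pm–2:00 pm.
8:00 am–8:45 am is disjoint → start new block.
9:00 am–11:30 am is disjoint → start new block.
9:30 am–9:45 am overlaps/touches 9:00 am–11:30 am → extend to 9:00 am–11:30 am.
10:00 am–10:45 am overlaps/touches 9:00 am–11:30 am → extend to 9:00 am–11:30 am.
10:15 am–11:15 am overlaps/touches 9:00 am–11:30 am → extend to 9:00 am–11:30 am.
1:45 pm–2:00 pm is disjoint → start new block.

6:15 am–7:00 am, 8:00 am–8:45 am, 9:00 am–11:30 am, 1:45 pm–2:00 pm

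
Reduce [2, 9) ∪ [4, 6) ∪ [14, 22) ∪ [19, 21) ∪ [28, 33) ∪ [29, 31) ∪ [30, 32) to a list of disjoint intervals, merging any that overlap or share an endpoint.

[2, 9) ∪ [14, 22) ∪ [28, 33)

[4, 6) overlaps/touches [2, 9) → extend to [2, 9).
[14, 22) is disjoint → start new block.
[19, 21) overlaps/touches [14, 22) → extend to [14, 22).
[28, 33) is disjoint → start new block.
[29, 31) overlaps/touches [28, 33) → extend to [28, 33).
[30, 32) overlaps/touches [28, 33) → extend to [28, 33).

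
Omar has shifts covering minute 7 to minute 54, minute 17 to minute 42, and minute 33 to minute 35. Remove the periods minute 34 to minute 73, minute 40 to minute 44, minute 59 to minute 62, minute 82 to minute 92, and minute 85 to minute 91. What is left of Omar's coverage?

minute 7 to minute 34

First set merges to minute 7 to minute 54.
Second set merges to minute 34 to minute 73, minute 82 to minute 92.
minute 7 to minute 54 with B removed leaves minute 7 to minute 34.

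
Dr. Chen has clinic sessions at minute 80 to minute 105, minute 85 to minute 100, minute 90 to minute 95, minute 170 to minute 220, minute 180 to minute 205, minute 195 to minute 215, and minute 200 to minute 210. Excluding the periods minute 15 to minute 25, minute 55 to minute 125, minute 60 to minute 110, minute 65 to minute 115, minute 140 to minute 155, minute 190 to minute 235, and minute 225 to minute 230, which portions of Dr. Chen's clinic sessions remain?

minute 170 to minute 190

A, merged: minute 80 to minute 105, minute 170 to minute 220.
B, merged: minute 15 to minute 25, minute 55 to minute 125, minute 140 to minute 155, minute 190 to minute 235.
minute 80 to minute 105: fully covered by B → removed.
minute 170 to minute 220 minus B → minute 170 to minute 190.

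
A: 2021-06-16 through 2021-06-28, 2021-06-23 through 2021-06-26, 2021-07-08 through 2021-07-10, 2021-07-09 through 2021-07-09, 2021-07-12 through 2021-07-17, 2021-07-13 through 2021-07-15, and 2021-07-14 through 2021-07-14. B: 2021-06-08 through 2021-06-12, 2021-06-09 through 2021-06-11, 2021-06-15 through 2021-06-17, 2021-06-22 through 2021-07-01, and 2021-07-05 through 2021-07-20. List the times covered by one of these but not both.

2021-06-08 through 2021-06-12, 2021-06-15 through 2021-06-15, 2021-06-18 through 2021-06-21, 2021-06-29 through 2021-07-01, 2021-07-05 through 2021-07-07, 2021-07-11 through 2021-07-11, 2021-07-18 through 2021-07-20

A, merged: 2021-06-16 through 2021-06-28, 2021-07-08 through 2021-07-10, 2021-07-12 through 2021-07-17.
B, merged: 2021-06-08 through 2021-06-12, 2021-06-15 through 2021-06-17, 2021-06-22 through 2021-07-01, 2021-07-05 through 2021-07-20.
A \ B = 2021-06-18 through 2021-06-21.
B \ A = 2021-06-08 through 2021-06-12, 2021-06-15 through 2021-06-15, 2021-06-29 through 2021-07-01, 2021-07-05 through 2021-07-07, 2021-07-11 through 2021-07-11, 2021-07-18 through 2021-07-20.
Union of the two gives the symmetric difference.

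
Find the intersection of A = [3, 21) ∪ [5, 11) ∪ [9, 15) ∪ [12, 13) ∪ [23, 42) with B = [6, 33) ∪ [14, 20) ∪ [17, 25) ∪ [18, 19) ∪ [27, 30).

A, merged: [3, 21), [23, 42).
B, merged: [6, 33).
[3, 21) meets the second set on [6, 21).
[23, 42) meets the second set on [23, 33).

[6, 21) ∪ [23, 33)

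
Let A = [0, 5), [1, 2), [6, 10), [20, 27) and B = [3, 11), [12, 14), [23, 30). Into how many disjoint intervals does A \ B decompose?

2

First set merges to [0, 5), [6, 10), [20, 27).
A \ B = [0, 3), [20, 23).
That is 2 disjoint pieces.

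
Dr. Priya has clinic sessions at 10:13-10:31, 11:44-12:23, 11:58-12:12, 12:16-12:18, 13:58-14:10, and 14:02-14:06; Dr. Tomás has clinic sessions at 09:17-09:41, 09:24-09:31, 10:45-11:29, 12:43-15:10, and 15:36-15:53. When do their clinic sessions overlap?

13:58–14:10

A, merged: 10:13–10:31, 11:44–12:23, 13:58–14:10.
B, merged: 09:17–09:41, 10:45–11:29, 12:43–15:10, 15:36–15:53.
10:13–10:31: no overlap with the second set.
11:44–12:23: no overlap with the second set.
13:58–14:10 meets the second set on 13:58–14:10.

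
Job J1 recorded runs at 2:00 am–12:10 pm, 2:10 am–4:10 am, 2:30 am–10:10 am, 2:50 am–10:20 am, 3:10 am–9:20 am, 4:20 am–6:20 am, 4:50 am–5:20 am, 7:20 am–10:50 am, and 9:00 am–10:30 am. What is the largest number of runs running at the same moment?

6

Walk the sorted start/end points keeping a running depth.
The depth first hits 6 at 4:50 am.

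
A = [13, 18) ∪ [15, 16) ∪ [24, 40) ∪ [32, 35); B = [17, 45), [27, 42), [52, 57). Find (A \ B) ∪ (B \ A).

[13, 17) ∪ [18, 24) ∪ [40, 45) ∪ [52, 57)

A, merged: [13, 18), [24, 40).
B, merged: [17, 45), [52, 57).
A \ B = [13, 17).
B \ A = [18, 24), [40, 45), [52, 57).
Union of the two gives the symmetric difference.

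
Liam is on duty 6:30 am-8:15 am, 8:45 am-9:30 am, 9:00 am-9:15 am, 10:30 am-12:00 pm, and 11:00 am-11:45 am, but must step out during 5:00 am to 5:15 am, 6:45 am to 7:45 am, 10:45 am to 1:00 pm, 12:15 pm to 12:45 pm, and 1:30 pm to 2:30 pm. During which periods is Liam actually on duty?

First set merges to 6:30 am-8:15 am, 8:45 am-9:30 am, 10:30 am-12:00 pm.
Second set merges to 5:00 am-5:15 am, 6:45 am-7:45 am, 10:45 am-1:00 pm, 1:30 pm-2:30 pm.
6:30 am-8:15 am with B removed leaves 6:30 am-6:45 am, 7:45 am-8:15 am.
8:45 am-9:30 am is untouched.
10:30 am-12:00 pm with B removed leaves 10:30 am-10:45 am.

6:30 am-6:45 am, 7:45 am-8:15 am, 8:45 am-9:30 am, 10:30 am-10:45 am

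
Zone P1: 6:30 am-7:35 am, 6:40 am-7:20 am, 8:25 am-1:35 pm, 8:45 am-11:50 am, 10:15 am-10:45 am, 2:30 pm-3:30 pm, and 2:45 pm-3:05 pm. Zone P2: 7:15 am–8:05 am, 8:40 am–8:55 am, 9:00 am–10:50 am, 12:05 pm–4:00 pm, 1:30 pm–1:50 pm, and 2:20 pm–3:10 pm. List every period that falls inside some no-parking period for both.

Merge the first list: 6:30 am–7:35 am, 8:25 am–1:35 pm, 2:30 pm–3:30 pm.
Merge the second list: 7:15 am–8:05 am, 8:40 am–8:55 am, 9:00 am–10:50 am, 12:05 pm–4:00 pm.
6:30 am–7:35 am meets the second set on 7:15 am–7:35 am.
8:25 am–1:35 pm meets the second set on 8:40 am–8:55 am, 9:00 am–10:50 am, 12:05 pm–1:35 pm.
2:30 pm–3:30 pm meets the second set on 2:30 pm–3:30 pm.

7:15 am–7:35 am, 8:40 am–8:55 am, 9:00 am–10:50 am, 12:05 pm–1:35 pm, 2:30 pm–3:30 pm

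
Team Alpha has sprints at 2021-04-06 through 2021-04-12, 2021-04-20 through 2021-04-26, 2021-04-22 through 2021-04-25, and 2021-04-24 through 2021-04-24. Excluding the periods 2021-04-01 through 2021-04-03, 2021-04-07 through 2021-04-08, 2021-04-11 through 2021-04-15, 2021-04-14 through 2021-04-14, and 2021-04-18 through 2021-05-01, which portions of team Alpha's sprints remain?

Merge the first list: 2021-04-06 through 2021-04-12, 2021-04-20 through 2021-04-26.
Merge the second list: 2021-04-01 through 2021-04-03, 2021-04-07 through 2021-04-08, 2021-04-11 through 2021-04-15, 2021-04-18 through 2021-05-01.
2021-04-06 through 2021-04-12 \ B = 2021-04-06 through 2021-04-06, 2021-04-09 through 2021-04-10.
2021-04-20 through 2021-04-26: entirely removed.

2021-04-06 through 2021-04-06, 2021-04-09 through 2021-04-10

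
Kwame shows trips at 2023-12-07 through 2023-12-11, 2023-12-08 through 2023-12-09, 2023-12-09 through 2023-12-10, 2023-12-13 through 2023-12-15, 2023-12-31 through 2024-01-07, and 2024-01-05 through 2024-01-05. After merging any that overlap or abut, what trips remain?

2023-12-07 through 2023-12-11, 2023-12-13 through 2023-12-15, 2023-12-31 through 2024-01-07

2023-12-08 through 2023-12-09 overlaps/touches 2023-12-07 through 2023-12-11 → extend to 2023-12-07 through 2023-12-11.
2023-12-09 through 2023-12-10 overlaps/touches 2023-12-07 through 2023-12-11 → extend to 2023-12-07 through 2023-12-11.
2023-12-13 through 2023-12-15 is disjoint → start new block.
2023-12-31 through 2024-01-07 is disjoint → start new block.
2024-01-05 through 2024-01-05 overlaps/touches 2023-12-31 through 2024-01-07 → extend to 2023-12-31 through 2024-01-07.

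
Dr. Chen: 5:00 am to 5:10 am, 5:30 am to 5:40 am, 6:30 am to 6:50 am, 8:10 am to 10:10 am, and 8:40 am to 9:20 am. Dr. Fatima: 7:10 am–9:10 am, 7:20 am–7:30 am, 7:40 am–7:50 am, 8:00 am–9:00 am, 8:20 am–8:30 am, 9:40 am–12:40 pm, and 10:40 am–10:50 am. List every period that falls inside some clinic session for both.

8:10 am–9:10 am, 9:40 am–10:10 am

First set merges to 5:00 am–5:10 am, 5:30 am–5:40 am, 6:30 am–6:50 am, 8:10 am–10:10 am.
Second set merges to 7:10 am–9:10 am, 9:40 am–12:40 pm.
5:00 am–5:10 am falls entirely outside B.
5:30 am–5:40 am falls entirely outside B.
6:30 am–6:50 am falls entirely outside B.
8:10 am–10:10 am overlaps B on 8:10 am–9:10 am, 9:40 am–10:10 am.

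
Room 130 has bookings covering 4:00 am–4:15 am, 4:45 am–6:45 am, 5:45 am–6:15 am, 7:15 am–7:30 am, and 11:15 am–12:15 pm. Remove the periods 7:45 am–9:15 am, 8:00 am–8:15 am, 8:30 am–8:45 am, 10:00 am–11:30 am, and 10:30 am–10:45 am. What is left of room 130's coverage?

4:00 am-4:15 am, 4:45 am-6:45 am, 7:15 am-7:30 am, 11:30 am-12:15 pm

First set merges to 4:00 am-4:15 am, 4:45 am-6:45 am, 7:15 am-7:30 am, 11:15 am-12:15 pm.
Second set merges to 7:45 am-9:15 am, 10:00 am-11:30 am.
4:00 am-4:15 am is untouched.
4:45 am-6:45 am is untouched.
7:15 am-7:30 am is untouched.
11:15 am-12:15 pm with B removed leaves 11:30 am-12:15 pm.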